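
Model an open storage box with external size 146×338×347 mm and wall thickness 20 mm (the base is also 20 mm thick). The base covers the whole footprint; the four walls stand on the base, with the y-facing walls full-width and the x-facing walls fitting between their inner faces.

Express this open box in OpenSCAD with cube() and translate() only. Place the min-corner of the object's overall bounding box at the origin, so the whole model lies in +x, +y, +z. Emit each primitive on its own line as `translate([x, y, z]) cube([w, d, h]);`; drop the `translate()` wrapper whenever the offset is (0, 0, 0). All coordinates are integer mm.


cube([146, 338, 20]);
translate([0, 0, 20]) cube([146, 20, 327]);
translate([0, 318, 20]) cube([146, 20, 327]);
translate([0, 20, 20]) cube([20, 298, 327]);
translate([126, 20, 20]) cube([20, 298, 327]);


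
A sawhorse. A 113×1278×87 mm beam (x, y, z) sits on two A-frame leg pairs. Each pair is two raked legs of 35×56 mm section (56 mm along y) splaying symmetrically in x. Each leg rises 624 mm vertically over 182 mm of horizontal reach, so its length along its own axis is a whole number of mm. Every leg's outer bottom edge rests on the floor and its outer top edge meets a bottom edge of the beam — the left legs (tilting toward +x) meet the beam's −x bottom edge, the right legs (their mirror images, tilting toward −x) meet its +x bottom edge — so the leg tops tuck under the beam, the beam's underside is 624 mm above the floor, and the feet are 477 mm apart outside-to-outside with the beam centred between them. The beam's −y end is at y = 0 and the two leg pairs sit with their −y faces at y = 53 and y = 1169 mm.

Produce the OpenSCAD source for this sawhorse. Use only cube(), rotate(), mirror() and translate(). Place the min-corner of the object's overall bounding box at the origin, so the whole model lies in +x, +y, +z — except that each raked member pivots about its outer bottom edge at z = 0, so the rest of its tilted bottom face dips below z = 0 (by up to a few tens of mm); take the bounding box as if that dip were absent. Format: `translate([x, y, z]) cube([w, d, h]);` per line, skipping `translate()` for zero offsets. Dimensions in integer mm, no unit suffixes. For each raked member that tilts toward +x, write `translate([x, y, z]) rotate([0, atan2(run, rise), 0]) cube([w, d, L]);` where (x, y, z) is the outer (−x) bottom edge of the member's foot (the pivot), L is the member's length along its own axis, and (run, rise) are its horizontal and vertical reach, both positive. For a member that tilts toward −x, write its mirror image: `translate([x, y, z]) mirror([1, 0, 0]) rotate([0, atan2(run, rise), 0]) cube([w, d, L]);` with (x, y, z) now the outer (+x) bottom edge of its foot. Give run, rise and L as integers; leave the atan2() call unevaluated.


// leg length = √(182² + 624²) = 650
// right-leg outer foot x = 2·182 + 113 = 477
// beam min-corner = (182, 0, 624)
translate([182, 0, 624]) cube([113, 1278, 87]);
translate([0, 53, 0]) rotate([0, atan2(182, 624), 0]) cube([35, 56, 650]);
translate([477, 53, 0]) mirror([1, 0, 0]) rotate([0, atan2(182, 624), 0]) cube([35, 56, 650]);
translate([0, 1169, 0]) rotate([0, atan2(182, 624), 0]) cube([35, 56, 650]);
translate([477, 1169, 0]) mirror([1, 0, 0]) rotate([0, atan2(182, 624), 0]) cube([35, 56, 650]);


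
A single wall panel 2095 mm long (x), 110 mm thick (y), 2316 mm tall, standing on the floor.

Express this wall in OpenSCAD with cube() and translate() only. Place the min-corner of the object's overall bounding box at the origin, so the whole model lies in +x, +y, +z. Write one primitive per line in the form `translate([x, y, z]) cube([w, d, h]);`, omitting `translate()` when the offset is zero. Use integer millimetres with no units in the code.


cube([2095, 110, 2316]);


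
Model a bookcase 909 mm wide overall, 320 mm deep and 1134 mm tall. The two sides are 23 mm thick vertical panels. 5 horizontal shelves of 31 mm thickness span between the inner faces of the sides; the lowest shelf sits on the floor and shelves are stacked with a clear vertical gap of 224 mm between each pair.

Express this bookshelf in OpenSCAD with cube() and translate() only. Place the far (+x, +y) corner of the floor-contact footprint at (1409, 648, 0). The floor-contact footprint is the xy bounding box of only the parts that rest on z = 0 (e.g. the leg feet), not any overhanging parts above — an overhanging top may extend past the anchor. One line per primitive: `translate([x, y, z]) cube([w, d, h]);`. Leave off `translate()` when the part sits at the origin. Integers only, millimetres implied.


translate([500, 328, 0]) cube([23, 320, 1134]);
translate([1386, 328, 0]) cube([23, 320, 1134]);
translate([523, 328, 0]) cube([863, 320, 31]);
translate([523, 328, 255]) cube([863, 320, 31]);
translate([523, 328, 510]) cube([863, 320, 31]);
translate([523, 328, 765]) cube([863, 320, 31]);
translate([523, 328, 1020]) cube([863, 320, 31]);


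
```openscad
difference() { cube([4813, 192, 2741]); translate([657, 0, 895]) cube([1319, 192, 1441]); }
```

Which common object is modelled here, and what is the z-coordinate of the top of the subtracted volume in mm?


A wall with a window opening. The window head height is 2336 mm.

A wall with a rectangular opening subtracted — a window. Sill at z = 895, opening 1441 mm tall, so the head is at 895 + 1441 = 2336 mm.


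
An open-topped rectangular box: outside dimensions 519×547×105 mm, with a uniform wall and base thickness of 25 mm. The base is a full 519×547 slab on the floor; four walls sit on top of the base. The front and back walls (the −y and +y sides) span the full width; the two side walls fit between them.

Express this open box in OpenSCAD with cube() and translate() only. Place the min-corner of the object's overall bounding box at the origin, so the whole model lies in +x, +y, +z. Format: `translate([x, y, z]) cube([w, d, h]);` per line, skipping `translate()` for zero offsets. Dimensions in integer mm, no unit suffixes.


cube([519, 547, 25]);
translate([0, 0, 25]) cube([519, 25, 80]);
translate([0, 522, 25]) cube([519, 25, 80]);
translate([0, 25, 25]) cube([25, 497, 80]);
translate([494, 25, 25]) cube([25, 497, 80]);


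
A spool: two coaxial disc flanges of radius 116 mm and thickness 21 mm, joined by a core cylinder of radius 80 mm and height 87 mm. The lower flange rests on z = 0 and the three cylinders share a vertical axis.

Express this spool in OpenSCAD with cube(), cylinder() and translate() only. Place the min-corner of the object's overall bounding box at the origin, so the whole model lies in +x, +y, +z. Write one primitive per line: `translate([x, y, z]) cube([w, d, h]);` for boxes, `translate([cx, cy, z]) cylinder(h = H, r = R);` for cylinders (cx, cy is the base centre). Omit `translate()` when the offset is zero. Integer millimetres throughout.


translate([116, 116, 0]) cylinder(h = 21, r = 116);
translate([116, 116, 21]) cylinder(h = 87, r = 80);
translate([116, 116, 108]) cylinder(h = 21, r = 116);


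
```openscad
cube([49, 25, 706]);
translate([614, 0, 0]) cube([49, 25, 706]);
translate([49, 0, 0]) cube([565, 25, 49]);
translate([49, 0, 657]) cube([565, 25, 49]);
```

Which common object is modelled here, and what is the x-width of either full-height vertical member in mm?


A picture frame. The border width is 49 mm.

Four thin pieces enclosing a rectangular opening — a picture frame. The two full-height stiles are 706 mm tall; the top rail sits at z = 657 and is 49 mm tall, so the border above the opening is 706 − 657 = 49 mm, matching the stile x-width.


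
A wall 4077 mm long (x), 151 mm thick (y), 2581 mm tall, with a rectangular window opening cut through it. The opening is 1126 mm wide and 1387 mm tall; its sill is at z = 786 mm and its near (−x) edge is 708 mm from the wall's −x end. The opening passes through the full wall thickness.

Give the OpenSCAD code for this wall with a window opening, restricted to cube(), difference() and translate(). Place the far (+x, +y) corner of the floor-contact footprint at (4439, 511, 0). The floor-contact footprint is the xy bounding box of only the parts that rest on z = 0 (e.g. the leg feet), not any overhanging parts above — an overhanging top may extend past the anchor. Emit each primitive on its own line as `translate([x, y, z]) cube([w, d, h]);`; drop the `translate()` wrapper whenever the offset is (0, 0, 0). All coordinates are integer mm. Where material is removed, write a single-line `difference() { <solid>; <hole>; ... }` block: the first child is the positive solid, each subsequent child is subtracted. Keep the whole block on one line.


difference() { translate([362, 360, 0]) cube([4077, 151, 2581]); translate([1070, 360, 786]) cube([1126, 151, 1387]); }


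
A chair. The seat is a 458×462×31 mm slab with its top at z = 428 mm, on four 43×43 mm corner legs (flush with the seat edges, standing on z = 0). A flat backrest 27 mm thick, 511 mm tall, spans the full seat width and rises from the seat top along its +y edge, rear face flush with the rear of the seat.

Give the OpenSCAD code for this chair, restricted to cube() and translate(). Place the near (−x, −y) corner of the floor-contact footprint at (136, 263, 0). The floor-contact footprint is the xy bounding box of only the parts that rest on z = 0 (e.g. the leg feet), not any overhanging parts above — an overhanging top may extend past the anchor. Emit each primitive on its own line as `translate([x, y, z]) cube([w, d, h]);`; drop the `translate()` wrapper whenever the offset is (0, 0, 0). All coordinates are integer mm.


translate([136, 263, 397]) cube([458, 462, 31]);
translate([136, 263, 0]) cube([43, 43, 397]);
translate([551, 263, 0]) cube([43, 43, 397]);
translate([136, 682, 0]) cube([43, 43, 397]);
translate([551, 682, 0]) cube([43, 43, 397]);
translate([136, 698, 428]) cube([458, 27, 511]);


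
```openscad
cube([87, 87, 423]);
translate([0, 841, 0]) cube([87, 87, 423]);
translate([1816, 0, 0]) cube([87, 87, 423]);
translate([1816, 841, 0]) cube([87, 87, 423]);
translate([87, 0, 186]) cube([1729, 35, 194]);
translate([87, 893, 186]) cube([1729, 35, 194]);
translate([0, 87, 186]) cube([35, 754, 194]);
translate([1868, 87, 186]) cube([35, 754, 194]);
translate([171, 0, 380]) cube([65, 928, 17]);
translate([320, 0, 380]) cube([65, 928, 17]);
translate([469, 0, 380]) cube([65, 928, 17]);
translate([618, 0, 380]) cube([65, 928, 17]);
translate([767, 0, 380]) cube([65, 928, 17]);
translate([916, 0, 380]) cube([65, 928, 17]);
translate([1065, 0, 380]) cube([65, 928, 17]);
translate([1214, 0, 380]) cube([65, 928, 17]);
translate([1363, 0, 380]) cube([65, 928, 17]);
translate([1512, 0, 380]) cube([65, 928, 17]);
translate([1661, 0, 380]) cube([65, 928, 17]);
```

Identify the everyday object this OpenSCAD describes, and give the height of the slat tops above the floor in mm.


A bed frame. The slat-top height is 397 mm.

Four posts, four rails, and a row of slats — a bed frame. Slats sit on the rails at z = 186 + 194 = 380; with slat thickness 17, the top is 397 mm.


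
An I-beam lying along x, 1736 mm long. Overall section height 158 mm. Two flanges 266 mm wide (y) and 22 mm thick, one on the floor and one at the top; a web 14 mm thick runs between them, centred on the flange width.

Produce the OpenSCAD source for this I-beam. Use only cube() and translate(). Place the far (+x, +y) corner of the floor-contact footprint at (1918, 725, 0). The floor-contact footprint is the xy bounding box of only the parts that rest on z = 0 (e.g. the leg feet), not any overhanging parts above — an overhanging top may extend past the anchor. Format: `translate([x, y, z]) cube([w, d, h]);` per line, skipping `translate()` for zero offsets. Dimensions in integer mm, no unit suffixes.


translate([182, 459, 0]) cube([1736, 266, 22]);
translate([182, 585, 22]) cube([1736, 14, 114]);
translate([182, 459, 136]) cube([1736, 266, 22]);


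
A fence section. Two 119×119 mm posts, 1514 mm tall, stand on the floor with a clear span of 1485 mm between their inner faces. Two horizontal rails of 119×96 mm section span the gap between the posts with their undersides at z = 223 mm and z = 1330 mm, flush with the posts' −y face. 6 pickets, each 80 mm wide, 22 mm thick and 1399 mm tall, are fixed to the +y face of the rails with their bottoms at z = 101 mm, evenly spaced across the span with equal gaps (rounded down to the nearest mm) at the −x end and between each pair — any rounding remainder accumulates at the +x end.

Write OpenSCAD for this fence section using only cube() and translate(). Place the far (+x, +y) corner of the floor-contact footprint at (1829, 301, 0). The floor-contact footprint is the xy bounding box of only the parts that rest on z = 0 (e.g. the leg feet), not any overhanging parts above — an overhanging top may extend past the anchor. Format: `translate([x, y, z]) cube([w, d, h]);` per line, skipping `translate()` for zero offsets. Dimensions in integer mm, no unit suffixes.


translate([106, 182, 0]) cube([119, 119, 1514]);
translate([1710, 182, 0]) cube([119, 119, 1514]);
translate([225, 182, 223]) cube([1485, 119, 96]);
translate([225, 182, 1330]) cube([1485, 119, 96]);
translate([368, 301, 101]) cube([80, 22, 1399]);
translate([591, 301, 101]) cube([80, 22, 1399]);
translate([814, 301, 101]) cube([80, 22, 1399]);
translate([1037, 301, 101]) cube([80, 22, 1399]);
translate([1260, 301, 101]) cube([80, 22, 1399]);
translate([1483, 301, 101]) cube([80, 22, 1399]);


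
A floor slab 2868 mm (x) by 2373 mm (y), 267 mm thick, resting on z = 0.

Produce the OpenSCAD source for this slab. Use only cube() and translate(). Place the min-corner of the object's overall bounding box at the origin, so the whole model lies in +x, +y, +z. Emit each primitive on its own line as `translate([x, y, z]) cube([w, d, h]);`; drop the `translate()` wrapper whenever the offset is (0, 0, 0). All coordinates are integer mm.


cube([2868, 2373, 267]);


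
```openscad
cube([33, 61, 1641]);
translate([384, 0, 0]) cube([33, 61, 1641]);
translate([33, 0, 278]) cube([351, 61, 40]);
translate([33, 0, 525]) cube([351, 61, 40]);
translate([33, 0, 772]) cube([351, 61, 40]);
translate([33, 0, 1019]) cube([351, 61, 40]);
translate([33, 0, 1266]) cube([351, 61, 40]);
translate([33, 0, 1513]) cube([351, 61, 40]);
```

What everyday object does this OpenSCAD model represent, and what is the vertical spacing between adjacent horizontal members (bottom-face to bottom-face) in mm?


A ladder. The rung spacing is 247 mm.

Two tall 33×61 posts with 6 short bars between them — a ladder. Adjacent rungs sit at z = 278 and z = 525, so the spacing is 525 − 278 = 247 mm.


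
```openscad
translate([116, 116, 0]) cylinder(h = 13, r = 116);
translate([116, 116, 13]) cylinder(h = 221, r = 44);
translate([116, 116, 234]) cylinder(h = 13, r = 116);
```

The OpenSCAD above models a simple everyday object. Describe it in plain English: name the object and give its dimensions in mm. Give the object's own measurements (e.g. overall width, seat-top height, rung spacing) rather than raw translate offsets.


A spool: two coaxial disc flanges of radius 116 mm and thickness 13 mm, joined by a core cylinder of radius 44 mm and height 221 mm. The lower flange rests on z = 0 and the three cylinders share a vertical axis.


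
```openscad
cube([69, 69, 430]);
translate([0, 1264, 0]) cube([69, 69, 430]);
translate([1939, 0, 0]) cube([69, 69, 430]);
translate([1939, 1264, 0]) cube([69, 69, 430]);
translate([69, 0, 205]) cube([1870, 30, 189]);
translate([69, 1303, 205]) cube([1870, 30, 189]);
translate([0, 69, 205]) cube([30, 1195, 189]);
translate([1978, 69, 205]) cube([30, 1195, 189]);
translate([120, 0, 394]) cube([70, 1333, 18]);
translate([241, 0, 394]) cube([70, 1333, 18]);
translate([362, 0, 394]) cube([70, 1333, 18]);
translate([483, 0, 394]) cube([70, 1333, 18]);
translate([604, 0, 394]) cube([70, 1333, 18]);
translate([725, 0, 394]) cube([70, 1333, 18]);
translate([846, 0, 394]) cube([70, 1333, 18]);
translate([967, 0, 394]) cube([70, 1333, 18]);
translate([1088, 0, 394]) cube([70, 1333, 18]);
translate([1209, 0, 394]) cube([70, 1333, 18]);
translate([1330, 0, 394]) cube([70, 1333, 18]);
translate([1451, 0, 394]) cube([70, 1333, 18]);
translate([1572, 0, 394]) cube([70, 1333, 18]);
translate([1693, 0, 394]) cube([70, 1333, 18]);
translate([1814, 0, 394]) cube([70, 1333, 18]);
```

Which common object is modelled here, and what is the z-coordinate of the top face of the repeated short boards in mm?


A bed frame. The slat-top height is 412 mm.

Four posts, four rails, and a row of slats — a bed frame. Slats sit on the rails at z = 205 + 189 = 394; with slat thickness 18, the top is 412 mm.


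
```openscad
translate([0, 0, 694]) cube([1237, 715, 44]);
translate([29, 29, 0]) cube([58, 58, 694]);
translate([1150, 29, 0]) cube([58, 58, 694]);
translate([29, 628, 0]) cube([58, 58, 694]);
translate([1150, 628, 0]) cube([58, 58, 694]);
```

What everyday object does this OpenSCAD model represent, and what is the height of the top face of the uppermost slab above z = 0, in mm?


A table. The table height is 738 mm.

A 1237×715×44 slab sits at z = 694 on four 58 mm square posts — a table. The top surface is at 694 + 44 = 738 mm.


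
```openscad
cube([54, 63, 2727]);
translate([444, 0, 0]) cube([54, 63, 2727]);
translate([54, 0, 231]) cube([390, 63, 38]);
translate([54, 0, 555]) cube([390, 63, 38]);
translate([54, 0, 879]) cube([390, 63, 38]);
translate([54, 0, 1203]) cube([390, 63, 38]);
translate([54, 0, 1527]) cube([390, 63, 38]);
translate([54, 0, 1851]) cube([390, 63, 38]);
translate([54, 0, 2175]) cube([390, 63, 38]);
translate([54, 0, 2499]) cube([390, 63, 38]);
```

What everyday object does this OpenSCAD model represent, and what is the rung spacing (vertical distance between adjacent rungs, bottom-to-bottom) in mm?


A ladder. The rung spacing is 324 mm.

Two tall 54×63 posts with 8 short bars between them — a ladder. Adjacent rungs sit at z = 231 and z = 555, so the spacing is 555 − 231 = 324 mm.


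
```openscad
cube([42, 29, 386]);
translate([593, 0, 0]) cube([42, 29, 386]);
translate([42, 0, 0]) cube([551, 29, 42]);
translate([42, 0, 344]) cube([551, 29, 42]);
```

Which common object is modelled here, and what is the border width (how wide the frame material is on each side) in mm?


A picture frame. The border width is 42 mm.

Four thin pieces enclosing a rectangular opening — a picture frame. The two full-height stiles are 386 mm tall; the top rail sits at z = 344 and is 42 mm tall, so the border above the opening is 386 − 344 = 42 mm, matching the stile x-width.


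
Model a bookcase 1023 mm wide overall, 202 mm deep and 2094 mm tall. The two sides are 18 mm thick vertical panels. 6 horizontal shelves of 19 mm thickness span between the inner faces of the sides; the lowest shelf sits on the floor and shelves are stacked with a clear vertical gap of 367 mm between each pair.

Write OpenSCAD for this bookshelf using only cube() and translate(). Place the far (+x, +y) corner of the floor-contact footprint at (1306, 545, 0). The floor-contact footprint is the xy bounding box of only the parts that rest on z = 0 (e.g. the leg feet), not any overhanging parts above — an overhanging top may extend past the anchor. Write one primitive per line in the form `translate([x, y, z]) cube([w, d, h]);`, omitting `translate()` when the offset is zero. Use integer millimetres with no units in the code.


translate([283, 343, 0]) cube([18, 202, 2094]);
translate([1288, 343, 0]) cube([18, 202, 2094]);
translate([301, 343, 0]) cube([987, 202, 19]);
translate([301, 343, 386]) cube([987, 202, 19]);
translate([301, 343, 772]) cube([987, 202, 19]);
translate([301, 343, 1158]) cube([987, 202, 19]);
translate([301, 343, 1544]) cube([987, 202, 19]);
translate([301, 343, 1930]) cube([987, 202, 19]);


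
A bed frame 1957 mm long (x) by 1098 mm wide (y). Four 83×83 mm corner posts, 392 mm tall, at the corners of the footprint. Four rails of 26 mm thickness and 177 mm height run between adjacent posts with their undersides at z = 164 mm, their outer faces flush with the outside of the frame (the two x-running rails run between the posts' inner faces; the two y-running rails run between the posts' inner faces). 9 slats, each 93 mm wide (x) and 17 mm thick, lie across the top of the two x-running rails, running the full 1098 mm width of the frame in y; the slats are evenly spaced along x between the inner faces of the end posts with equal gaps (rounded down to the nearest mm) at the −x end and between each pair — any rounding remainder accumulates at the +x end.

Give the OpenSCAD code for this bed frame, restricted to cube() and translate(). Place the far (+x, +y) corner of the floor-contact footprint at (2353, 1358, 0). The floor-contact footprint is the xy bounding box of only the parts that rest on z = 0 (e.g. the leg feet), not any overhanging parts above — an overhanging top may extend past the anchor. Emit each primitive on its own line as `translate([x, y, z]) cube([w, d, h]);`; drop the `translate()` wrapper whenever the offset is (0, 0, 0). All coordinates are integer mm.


translate([396, 260, 0]) cube([83, 83, 392]);
translate([396, 1275, 0]) cube([83, 83, 392]);
translate([2270, 260, 0]) cube([83, 83, 392]);
translate([2270, 1275, 0]) cube([83, 83, 392]);
translate([479, 260, 164]) cube([1791, 26, 177]);
translate([479, 1332, 164]) cube([1791, 26, 177]);
translate([396, 343, 164]) cube([26, 932, 177]);
translate([2327, 343, 164]) cube([26, 932, 177]);
translate([574, 260, 341]) cube([93, 1098, 17]);
translate([762, 260, 341]) cube([93, 1098, 17]);
translate([950, 260, 341]) cube([93, 1098, 17]);
translate([1138, 260, 341]) cube([93, 1098, 17]);
translate([1326, 260, 341]) cube([93, 1098, 17]);
translate([1514, 260, 341]) cube([93, 1098, 17]);
translate([1702, 260, 341]) cube([93, 1098, 17]);
translate([1890, 260, 341]) cube([93, 1098, 17]);
translate([2078, 260, 341]) cube([93, 1098, 17]);


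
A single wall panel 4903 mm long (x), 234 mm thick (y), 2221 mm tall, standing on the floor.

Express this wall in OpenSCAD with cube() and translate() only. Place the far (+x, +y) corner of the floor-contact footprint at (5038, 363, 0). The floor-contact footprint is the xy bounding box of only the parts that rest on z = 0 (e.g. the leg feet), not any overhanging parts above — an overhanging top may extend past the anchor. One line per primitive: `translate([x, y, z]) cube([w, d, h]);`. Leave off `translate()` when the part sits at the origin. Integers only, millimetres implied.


translate([135, 129, 0]) cube([4903, 234, 2221]);


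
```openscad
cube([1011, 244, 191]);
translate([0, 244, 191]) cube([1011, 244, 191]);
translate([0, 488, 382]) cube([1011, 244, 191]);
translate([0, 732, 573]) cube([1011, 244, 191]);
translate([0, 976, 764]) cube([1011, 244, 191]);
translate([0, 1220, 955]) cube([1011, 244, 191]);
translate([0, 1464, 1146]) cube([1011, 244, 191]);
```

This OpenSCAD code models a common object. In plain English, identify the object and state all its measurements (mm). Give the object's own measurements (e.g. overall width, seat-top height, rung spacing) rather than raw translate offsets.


A straight staircase of 7 solid steps. Each step is 1011 mm wide (x), 244 mm deep (y, the going) and 191 mm tall (the rise). The first step rests on the floor; each subsequent step sits one going further in +y and one rise higher in +z, directly behind and above the previous step with no overlap.


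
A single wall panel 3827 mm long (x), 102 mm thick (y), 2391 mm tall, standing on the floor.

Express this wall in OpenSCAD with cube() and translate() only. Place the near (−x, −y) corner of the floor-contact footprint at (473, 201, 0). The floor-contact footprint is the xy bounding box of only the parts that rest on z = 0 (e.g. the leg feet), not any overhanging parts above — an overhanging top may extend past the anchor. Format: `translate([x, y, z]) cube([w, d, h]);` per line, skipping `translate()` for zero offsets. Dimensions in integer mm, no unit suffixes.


translate([473, 201, 0]) cube([3827, 102, 2391]);


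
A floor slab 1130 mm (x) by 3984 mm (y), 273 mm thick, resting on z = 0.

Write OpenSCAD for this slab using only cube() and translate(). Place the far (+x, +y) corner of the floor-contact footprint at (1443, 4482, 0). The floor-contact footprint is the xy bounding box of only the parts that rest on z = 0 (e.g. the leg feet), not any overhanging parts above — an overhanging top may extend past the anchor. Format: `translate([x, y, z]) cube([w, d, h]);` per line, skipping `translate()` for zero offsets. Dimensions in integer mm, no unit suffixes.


translate([313, 498, 0]) cube([1130, 3984, 273]);


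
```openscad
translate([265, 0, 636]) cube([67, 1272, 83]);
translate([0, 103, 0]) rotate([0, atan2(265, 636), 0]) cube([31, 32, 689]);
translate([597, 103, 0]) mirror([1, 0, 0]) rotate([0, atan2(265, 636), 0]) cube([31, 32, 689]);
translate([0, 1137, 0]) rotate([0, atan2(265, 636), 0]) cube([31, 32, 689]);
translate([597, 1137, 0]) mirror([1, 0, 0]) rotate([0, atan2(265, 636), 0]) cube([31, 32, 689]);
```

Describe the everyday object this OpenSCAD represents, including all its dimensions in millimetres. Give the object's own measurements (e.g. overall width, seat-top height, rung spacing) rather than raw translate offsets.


A sawhorse. A 67×1272×83 mm beam (x, y, z) sits on two A-frame leg pairs. Each pair is two raked legs of 31×32 mm section (32 mm along y) splaying symmetrically in x. Each leg rises 636 mm vertically over 265 mm of horizontal reach and is 689 mm long along its own axis. Every leg's outer bottom edge rests on the floor and its outer top edge meets a bottom edge of the beam — the left legs (tilting toward +x) meet the beam's −x bottom edge, the right legs (their mirror images, tilting toward −x) meet its +x bottom edge — so the leg tops tuck under the beam, the beam's underside is 636 mm above the floor, and the feet are 597 mm apart outside-to-outside with the beam centred between them. The two leg pairs are set in 103 mm from either end of the beam.


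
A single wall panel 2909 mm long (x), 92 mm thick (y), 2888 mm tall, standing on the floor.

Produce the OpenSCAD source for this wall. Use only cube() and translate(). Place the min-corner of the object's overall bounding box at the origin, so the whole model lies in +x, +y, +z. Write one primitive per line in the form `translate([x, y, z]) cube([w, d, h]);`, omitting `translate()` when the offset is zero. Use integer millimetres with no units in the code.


cube([2909, 92, 2888]);


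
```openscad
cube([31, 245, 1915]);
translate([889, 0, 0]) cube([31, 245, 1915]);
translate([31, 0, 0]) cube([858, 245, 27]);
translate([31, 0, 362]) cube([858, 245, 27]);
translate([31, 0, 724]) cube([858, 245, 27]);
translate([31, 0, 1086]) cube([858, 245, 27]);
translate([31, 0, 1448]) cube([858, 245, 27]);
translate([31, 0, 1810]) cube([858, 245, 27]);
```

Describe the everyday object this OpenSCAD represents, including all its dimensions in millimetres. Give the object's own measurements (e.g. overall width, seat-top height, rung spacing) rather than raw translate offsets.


An open bookshelf. Two side panels, each 31 mm thick, 245 mm deep and 1915 mm tall, stand 920 mm apart (outside-to-outside). Between them sit 6 shelves, each 27 mm thick and 245 mm deep, spanning the full gap between the sides. The bottom shelf rests on the floor (its underside at z = 0) and the clear gap between one shelf's top and the next shelf's underside is 335 mm.


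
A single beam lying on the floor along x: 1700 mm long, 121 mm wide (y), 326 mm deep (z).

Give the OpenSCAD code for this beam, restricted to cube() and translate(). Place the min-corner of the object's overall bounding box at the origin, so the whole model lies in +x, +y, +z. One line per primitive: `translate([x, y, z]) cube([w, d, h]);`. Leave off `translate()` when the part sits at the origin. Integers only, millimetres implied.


cube([1700, 121, 326]);


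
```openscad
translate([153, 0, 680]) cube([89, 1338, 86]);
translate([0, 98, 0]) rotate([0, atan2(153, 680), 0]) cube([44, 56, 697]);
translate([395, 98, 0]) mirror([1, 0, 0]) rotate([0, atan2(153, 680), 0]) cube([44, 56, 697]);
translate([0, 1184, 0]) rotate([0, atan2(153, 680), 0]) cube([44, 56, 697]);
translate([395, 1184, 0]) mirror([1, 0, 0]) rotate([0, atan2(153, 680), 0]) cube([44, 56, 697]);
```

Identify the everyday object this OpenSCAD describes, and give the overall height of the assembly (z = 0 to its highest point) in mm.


A sawhorse. The overall height is 766 mm.

A beam across two mirrored pairs of raked legs — a sawhorse. The beam's underside is at z = 680 (matching the legs' vertical rise in atan2(153, 680)) and the beam is 86 mm tall, so its top is at 680 + 86 = 766 mm. The raked legs top out at the beam's underside, so that is the highest point.


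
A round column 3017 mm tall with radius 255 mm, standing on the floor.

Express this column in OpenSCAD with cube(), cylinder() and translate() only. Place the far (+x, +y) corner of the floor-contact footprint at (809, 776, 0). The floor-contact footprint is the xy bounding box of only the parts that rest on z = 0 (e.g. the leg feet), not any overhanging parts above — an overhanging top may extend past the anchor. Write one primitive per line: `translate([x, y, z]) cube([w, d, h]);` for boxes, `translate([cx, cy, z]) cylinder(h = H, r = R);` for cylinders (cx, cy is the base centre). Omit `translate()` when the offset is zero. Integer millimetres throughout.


translate([554, 521, 0]) cylinder(h = 3017, r = 255);


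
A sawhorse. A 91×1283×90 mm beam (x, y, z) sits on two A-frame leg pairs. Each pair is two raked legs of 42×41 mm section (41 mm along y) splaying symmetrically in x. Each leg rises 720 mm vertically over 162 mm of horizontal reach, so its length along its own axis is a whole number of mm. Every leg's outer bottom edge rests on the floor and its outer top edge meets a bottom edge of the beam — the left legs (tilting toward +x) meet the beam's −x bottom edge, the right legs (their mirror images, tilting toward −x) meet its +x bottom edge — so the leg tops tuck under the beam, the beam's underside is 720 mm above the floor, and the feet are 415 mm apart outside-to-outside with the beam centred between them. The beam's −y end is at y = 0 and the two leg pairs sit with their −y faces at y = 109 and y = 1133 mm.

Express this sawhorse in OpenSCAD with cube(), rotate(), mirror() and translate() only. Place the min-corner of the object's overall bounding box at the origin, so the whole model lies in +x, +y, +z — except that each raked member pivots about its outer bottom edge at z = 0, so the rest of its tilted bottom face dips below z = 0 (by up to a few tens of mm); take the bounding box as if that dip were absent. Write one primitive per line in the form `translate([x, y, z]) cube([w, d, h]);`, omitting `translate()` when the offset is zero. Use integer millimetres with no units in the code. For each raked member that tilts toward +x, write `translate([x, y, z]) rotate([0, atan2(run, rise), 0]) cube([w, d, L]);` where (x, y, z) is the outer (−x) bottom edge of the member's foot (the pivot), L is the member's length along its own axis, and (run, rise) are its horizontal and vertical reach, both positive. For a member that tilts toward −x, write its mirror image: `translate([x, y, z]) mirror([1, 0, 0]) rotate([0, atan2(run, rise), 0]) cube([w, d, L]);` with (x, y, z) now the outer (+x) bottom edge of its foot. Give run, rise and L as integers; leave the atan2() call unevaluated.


translate([162, 0, 720]) cube([91, 1283, 90]);
translate([0, 109, 0]) rotate([0, atan2(162, 720), 0]) cube([42, 41, 738]);
translate([415, 109, 0]) mirror([1, 0, 0]) rotate([0, atan2(162, 720), 0]) cube([42, 41, 738]);
translate([0, 1133, 0]) rotate([0, atan2(162, 720), 0]) cube([42, 41, 738]);
translate([415, 1133, 0]) mirror([1, 0, 0]) rotate([0, atan2(162, 720), 0]) cube([42, 41, 738]);


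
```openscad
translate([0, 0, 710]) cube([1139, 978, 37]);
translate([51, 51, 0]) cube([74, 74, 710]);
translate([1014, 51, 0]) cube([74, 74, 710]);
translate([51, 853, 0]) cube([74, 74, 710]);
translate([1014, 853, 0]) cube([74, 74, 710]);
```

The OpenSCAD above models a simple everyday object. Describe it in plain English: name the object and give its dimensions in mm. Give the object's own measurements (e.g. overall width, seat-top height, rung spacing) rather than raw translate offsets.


A table: top 1139 mm (x) × 978 mm (y), 37 mm thick, upper face at z = 747 mm, on four 74×74 mm square legs, each inset 51 mm from the nearest pair of top edges from z = 0 to the bottom of the top.


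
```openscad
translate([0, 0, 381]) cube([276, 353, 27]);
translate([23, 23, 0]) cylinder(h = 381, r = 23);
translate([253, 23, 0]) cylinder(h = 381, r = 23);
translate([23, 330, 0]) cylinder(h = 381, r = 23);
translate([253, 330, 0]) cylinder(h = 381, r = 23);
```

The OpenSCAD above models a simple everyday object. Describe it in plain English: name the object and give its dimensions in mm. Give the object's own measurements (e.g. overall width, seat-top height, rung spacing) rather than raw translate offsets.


A four-legged stool. The seat is a 276×353×27 mm slab whose top surface is at z = 408 mm; four round legs, each 46 mm in diameter, run from the floor (z = 0) to the underside of the seat, each leg's axis is inset half a diameter from the nearest pair of seat edges (so the leg's bounding box is flush with the corner).


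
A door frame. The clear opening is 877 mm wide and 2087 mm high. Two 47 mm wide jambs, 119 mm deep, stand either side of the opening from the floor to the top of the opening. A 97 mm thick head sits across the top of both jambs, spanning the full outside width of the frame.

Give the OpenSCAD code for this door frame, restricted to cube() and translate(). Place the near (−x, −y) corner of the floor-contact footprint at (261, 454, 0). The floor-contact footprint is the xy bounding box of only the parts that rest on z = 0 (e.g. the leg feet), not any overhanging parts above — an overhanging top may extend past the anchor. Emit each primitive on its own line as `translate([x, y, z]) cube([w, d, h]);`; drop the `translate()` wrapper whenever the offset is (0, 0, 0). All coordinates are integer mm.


translate([261, 454, 0]) cube([47, 119, 2087]);
translate([1185, 454, 0]) cube([47, 119, 2087]);
translate([261, 454, 2087]) cube([971, 119, 97]);


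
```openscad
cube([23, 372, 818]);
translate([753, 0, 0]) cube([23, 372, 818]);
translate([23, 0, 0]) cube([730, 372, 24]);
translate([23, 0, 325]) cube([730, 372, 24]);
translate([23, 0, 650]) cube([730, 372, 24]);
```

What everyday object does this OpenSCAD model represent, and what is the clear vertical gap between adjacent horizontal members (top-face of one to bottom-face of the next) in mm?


A bookshelf. The clear shelf gap is 301 mm.

Two tall side panels with 3 horizontal boards between them — a bookshelf. The first two shelf undersides are at z = 0 and z = 325; with shelf thickness 24, the clear gap is 325 − 0 − 24 = 301 mm.


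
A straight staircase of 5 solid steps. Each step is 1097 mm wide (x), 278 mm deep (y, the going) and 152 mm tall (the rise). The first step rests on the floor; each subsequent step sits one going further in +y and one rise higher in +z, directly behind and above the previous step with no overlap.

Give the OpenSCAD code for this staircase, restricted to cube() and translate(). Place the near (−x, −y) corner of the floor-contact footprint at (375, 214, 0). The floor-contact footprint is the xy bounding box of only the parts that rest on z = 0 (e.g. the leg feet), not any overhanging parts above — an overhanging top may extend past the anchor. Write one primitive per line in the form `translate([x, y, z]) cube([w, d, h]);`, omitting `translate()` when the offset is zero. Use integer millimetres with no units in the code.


translate([375, 214, 0]) cube([1097, 278, 152]);
translate([375, 492, 152]) cube([1097, 278, 152]);
translate([375, 770, 304]) cube([1097, 278, 152]);
translate([375, 1048, 456]) cube([1097, 278, 152]);
translate([375, 1326, 608]) cube([1097, 278, 152]);


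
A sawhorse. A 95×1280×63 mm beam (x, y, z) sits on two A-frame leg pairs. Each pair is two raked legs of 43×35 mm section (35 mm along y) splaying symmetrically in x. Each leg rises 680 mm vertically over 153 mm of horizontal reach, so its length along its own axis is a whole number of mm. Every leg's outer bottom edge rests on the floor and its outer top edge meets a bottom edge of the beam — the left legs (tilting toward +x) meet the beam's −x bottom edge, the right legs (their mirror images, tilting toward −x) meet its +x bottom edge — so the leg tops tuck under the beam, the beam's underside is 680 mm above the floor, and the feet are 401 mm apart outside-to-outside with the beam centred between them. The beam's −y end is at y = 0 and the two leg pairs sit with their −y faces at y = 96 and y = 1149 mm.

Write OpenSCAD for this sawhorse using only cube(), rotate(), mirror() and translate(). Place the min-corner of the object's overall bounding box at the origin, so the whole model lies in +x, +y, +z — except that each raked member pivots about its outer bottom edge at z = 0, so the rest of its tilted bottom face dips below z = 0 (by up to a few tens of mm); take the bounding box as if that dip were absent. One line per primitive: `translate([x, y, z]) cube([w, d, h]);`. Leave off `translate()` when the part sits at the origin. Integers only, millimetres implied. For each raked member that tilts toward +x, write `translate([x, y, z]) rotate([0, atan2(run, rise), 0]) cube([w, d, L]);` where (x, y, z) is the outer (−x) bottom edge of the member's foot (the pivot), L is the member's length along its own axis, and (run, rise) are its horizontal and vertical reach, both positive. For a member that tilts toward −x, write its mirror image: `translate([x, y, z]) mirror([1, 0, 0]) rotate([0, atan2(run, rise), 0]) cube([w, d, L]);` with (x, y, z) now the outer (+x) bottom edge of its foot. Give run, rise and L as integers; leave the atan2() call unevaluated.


translate([153, 0, 680]) cube([95, 1280, 63]);
translate([0, 96, 0]) rotate([0, atan2(153, 680), 0]) cube([43, 35, 697]);
translate([401, 96, 0]) mirror([1, 0, 0]) rotate([0, atan2(153, 680), 0]) cube([43, 35, 697]);
translate([0, 1149, 0]) rotate([0, atan2(153, 680), 0]) cube([43, 35, 697]);
translate([401, 1149, 0]) mirror([1, 0, 0]) rotate([0, atan2(153, 680), 0]) cube([43, 35, 697]);


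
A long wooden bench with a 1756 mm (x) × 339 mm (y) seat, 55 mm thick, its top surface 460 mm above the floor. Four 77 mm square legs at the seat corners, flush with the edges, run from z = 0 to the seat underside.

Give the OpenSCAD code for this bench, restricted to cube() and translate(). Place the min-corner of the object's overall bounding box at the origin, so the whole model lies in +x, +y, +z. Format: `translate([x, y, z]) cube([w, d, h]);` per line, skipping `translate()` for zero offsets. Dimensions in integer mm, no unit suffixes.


translate([0, 0, 405]) cube([1756, 339, 55]);
cube([77, 77, 405]);
translate([0, 262, 0]) cube([77, 77, 405]);
translate([1679, 0, 0]) cube([77, 77, 405]);
translate([1679, 262, 0]) cube([77, 77, 405]);


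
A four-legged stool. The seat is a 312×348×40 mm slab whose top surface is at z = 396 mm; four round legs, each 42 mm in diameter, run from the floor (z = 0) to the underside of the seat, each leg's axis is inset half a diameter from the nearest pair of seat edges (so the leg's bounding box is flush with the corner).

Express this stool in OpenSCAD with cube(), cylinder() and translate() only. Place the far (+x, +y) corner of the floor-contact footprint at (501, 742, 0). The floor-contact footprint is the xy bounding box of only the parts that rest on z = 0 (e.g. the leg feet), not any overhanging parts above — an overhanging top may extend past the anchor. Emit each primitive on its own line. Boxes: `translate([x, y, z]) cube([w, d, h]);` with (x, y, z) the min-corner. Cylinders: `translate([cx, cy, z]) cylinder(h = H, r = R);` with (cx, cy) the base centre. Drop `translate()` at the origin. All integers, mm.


translate([189, 394, 356]) cube([312, 348, 40]);
translate([210, 415, 0]) cylinder(h = 356, r = 21);
translate([480, 415, 0]) cylinder(h = 356, r = 21);
translate([210, 721, 0]) cylinder(h = 356, r = 21);
translate([480, 721, 0]) cylinder(h = 356, r = 21);
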